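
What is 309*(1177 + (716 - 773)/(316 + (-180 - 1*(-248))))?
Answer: 46546833/128 ≈ 3.6365e+5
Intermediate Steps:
309*(1177 + (716 - 773)/(316 + (-180 - 1*(-248)))) = 309*(1177 - 57/(316 + (-180 + 248))) = 309*(1177 - 57/(316 + 68)) = 309*(1177 - 57/384) = 309*(1177 - 57*1/384) = 309*(1177 - 19/128) = 309*(150637/128) = 46546833/128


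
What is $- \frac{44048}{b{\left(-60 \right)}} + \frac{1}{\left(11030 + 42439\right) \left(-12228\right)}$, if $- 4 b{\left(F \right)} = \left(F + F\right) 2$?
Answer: $- \frac{2399951359733}{3269094660} \approx -734.13$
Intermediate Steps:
$b{\left(F \right)} = - F$ ($b{\left(F \right)} = - \frac{\left(F + F\right) 2}{4} = - \frac{2 F 2}{4} = - \frac{4 F}{4} = - F$)
$- \frac{44048}{b{\left(-60 \right)}} + \frac{1}{\left(11030 + 42439\right) \left(-12228\right)} = - \frac{44048}{\left(-1\right) \left(-60\right)} + \frac{1}{\left(11030 + 42439\right) \left(-12228\right)} = - \frac{44048}{60} + \frac{1}{53469} \left(- \frac{1}{12228}\right) = \left(-44048\right) \frac{1}{60} + \frac{1}{53469} \left(- \frac{1}{12228}\right) = - \frac{11012}{15} - \frac{1}{653818932} = - \frac{2399951359733}{3269094660}$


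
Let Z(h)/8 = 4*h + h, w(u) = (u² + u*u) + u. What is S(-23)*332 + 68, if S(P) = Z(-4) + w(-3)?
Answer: -48072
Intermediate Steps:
w(u) = u + 2*u² (w(u) = (u² + u²) + u = 2*u² + u = u + 2*u²)
Z(h) = 40*h (Z(h) = 8*(4*h + h) = 8*(5*h) = 40*h)
S(P) = -145 (S(P) = 40*(-4) - 3*(1 + 2*(-3)) = -160 - 3*(1 - 6) = -160 - 3*(-5) = -160 + 15 = -145)
S(-23)*332 + 68 = -145*332 + 68 = -48140 + 68 = -48072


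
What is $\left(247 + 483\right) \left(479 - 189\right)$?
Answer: $211700$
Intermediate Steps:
$\left(247 + 483\right) \left(479 - 189\right) = 730 \cdot 290 = 211700$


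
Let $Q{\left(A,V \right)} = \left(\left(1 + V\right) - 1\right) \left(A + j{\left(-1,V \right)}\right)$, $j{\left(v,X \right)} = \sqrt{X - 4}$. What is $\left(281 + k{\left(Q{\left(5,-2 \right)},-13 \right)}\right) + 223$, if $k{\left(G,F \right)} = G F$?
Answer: $634 + 26 i \sqrt{6} \approx 634.0 + 63.687 i$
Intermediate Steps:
$j{\left(v,X \right)} = \sqrt{-4 + X}$
$Q{\left(A,V \right)} = V \left(A + \sqrt{-4 + V}\right)$ ($Q{\left(A,V \right)} = \left(\left(1 + V\right) - 1\right) \left(A + \sqrt{-4 + V}\right) = V \left(A + \sqrt{-4 + V}\right)$)
$k{\left(G,F \right)} = F G$
$\left(281 + k{\left(Q{\left(5,-2 \right)},-13 \right)}\right) + 223 = \left(281 - 13 \left(- 2 \left(5 + \sqrt{-4 - 2}\right)\right)\right) + 223 = \left(281 - 13 \left(- 2 \left(5 + \sqrt{-6}\right)\right)\right) + 223 = \left(281 - 13 \left(- 2 \left(5 + i \sqrt{6}\right)\right)\right) + 223 = \left(281 - 13 \left(-10 - 2 i \sqrt{6}\right)\right) + 223 = \left(281 + \left(130 + 26 i \sqrt{6}\right)\right) + 223 = \left(411 + 26 i \sqrt{6}\right) + 223 = 634 + 26 i \sqrt{6}$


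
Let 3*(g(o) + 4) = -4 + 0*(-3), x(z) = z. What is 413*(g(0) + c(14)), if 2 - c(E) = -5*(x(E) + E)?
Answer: 169330/3 ≈ 56443.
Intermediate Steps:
g(o) = -16/3 (g(o) = -4 + (-4 + 0*(-3))/3 = -4 + (-4 + 0)/3 = -4 + (⅓)*(-4) = -4 - 4/3 = -16/3)
c(E) = 2 + 10*E (c(E) = 2 - (-5)*(E + E) = 2 - (-5)*2*E = 2 - (-10)*E = 2 + 10*E)
413*(g(0) + c(14)) = 413*(-16/3 + (2 + 10*14)) = 413*(-16/3 + (2 + 140)) = 413*(-16/3 + 142) = 413*(410/3) = 169330/3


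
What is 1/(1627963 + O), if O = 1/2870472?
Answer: 2870472/4673022208537 ≈ 6.1426e-7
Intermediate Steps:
O = 1/2870472 ≈ 3.4837e-7
1/(1627963 + O) = 1/(1627963 + 1/2870472) = 1/(4673022208537/2870472) = 2870472/4673022208537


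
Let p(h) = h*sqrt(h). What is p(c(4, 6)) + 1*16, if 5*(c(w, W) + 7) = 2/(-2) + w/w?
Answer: 16 - 7*I*sqrt(7) ≈ 16.0 - 18.52*I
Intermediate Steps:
c(w, W) = -7 (c(w, W) = -7 + (2/(-2) + w/w)/5 = -7 + (2*(-1/2) + 1)/5 = -7 + (-1 + 1)/5 = -7 + (1/5)*0 = -7 + 0 = -7)
p(h) = h**(3/2)
p(c(4, 6)) + 1*16 = (-7)**(3/2) + 1*16 = -7*I*sqrt(7) + 16 = 16 - 7*I*sqrt(7)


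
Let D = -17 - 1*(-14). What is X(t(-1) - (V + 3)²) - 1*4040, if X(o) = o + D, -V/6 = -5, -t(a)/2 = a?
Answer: -5130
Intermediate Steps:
t(a) = -2*a
V = 30 (V = -6*(-5) = 30)
D = -3 (D = -17 + 14 = -3)
X(o) = -3 + o (X(o) = o - 3 = -3 + o)
X(t(-1) - (V + 3)²) - 1*4040 = (-3 + (-2*(-1) - (30 + 3)²)) - 1*4040 = (-3 + (2 - 1*33²)) - 4040 = (-3 + (2 - 1*1089)) - 4040 = (-3 + (2 - 1089)) - 4040 = (-3 - 1087) - 4040 = -1090 - 4040 = -5130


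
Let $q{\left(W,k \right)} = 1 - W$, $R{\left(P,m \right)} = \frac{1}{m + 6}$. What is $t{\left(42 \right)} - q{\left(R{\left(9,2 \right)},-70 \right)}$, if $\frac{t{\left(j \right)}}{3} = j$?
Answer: $\frac{1001}{8} \approx 125.13$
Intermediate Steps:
$t{\left(j \right)} = 3 j$
$R{\left(P,m \right)} = \frac{1}{6 + m}$
$t{\left(42 \right)} - q{\left(R{\left(9,2 \right)},-70 \right)} = 3 \cdot 42 - \left(1 - \frac{1}{6 + 2}\right) = 126 - \left(1 - \frac{1}{8}\right) = 126 - \frac{7}{8} = \frac{1001}{8}$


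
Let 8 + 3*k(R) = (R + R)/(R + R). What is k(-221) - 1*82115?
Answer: -246352/3 ≈ -82117.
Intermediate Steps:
k(R) = -7/3 (k(R) = -8/3 + ((R + R)/(R + R))/3 = -8/3 + ((2*R)/((2*R)))/3 = -8/3 + ((2*R)*(1/(2*R)))/3 = -8/3 + (⅓)*1 = -8/3 + ⅓ = -7/3)
k(-221) - 1*82115 = -7/3 - 1*82115 = -7/3 - 82115 = -246352/3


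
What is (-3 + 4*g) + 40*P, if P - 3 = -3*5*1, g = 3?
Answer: -471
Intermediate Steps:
P = -12 (P = 3 - 3*5*1 = 3 - 15*1 = 3 - 15 = -12)
(-3 + 4*g) + 40*P = (-3 + 4*3) + 40*(-12) = (-3 + 12) - 480 = 9 - 480 = -471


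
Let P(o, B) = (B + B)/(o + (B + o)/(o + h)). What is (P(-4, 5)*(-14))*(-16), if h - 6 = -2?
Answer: 0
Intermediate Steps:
h = 4 (h = 6 - 2 = 4)
P(o, B) = 2*B/(o + (B + o)/(4 + o)) (P(o, B) = (B + B)/(o + (B + o)/(o + 4)) = (2*B)/(o + (B + o)/(4 + o)) = 2*B/(o + (B + o)/(4 + o)))
(P(-4, 5)*(-14))*(-16) = ((2*5*(4 - 4)/(5 + (-4)² + 5*(-4)))*(-14))*(-16) = ((2*5*0/(5 + 16 - 20))*(-14))*(-16) = ((2*5*0/1)*(-14))*(-16) = ((2*5*1*0)*(-14))*(-16) = (0*(-14))*(-16) = 0*(-16) = 0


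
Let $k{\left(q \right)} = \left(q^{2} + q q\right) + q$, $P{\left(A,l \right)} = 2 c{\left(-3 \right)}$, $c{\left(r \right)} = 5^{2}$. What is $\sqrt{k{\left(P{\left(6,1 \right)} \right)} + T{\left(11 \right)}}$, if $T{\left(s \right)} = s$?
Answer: $\sqrt{5061} \approx 71.141$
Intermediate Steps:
$c{\left(r \right)} = 25$
$P{\left(A,l \right)} = 50$ ($P{\left(A,l \right)} = 2 \cdot 25 = 50$)
$k{\left(q \right)} = q + 2 q^{2}$ ($k{\left(q \right)} = \left(q^{2} + q^{2}\right) + q = 2 q^{2} + q = q + 2 q^{2}$)
$\sqrt{k{\left(P{\left(6,1 \right)} \right)} + T{\left(11 \right)}} = \sqrt{50 \left(1 + 2 \cdot 50\right) + 11} = \sqrt{50 \left(1 + 100\right) + 11} = \sqrt{50 \cdot 101 + 11} = \sqrt{5050 + 11} = \sqrt{5061}$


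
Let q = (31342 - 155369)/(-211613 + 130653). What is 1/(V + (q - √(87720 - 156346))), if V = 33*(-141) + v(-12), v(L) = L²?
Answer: -29544296668480/133619783772521369 + 6554521600*I*√68626/133619783772521369 ≈ -0.00022111 + 1.285e-5*I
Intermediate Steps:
q = 124027/80960 (q = -124027/(-80960) = -124027*(-1/80960) = 124027/80960 ≈ 1.5320)
V = -4509 (V = 33*(-141) + (-12)² = -4653 + 144 = -4509)
1/(V + (q - √(87720 - 156346))) = 1/(-4509 + (124027/80960 - √(87720 - 156346))) = 1/(-4509 + (124027/80960 - √(-68626))) = 1/(-4509 + (124027/80960 - I*√68626)) = 1/(-364924613/80960 - I*√68626)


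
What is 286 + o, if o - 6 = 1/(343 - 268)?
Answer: 21901/75 ≈ 292.01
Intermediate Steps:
o = 451/75 (o = 6 + 1/(343 - 268) = 6 + 1/75 = 451/75 ≈ 6.0133)
286 + o = 286 + 451/75 = 21901/75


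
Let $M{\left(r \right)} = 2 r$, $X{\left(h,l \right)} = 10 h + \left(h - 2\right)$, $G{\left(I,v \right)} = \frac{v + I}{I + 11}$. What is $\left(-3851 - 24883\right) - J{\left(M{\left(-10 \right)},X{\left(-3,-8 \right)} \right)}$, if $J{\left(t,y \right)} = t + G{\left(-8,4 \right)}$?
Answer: $- \frac{86138}{3} \approx -28713.0$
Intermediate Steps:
$G{\left(I,v \right)} = \frac{I + v}{11 + I}$
$X{\left(h,l \right)} = -2 + 11 h$ ($X{\left(h,l \right)} = 10 h + \left(-2 + h\right) = -2 + 11 h$)
$J{\left(t,y \right)} = - \frac{4}{3} + t$ ($J{\left(t,y \right)} = t + \frac{-8 + 4}{11 - 8} = t + \frac{1}{3} \left(-4\right) = t - \frac{4}{3} = - \frac{4}{3} + t$)
$\left(-3851 - 24883\right) - J{\left(M{\left(-10 \right)},X{\left(-3,-8 \right)} \right)} = \left(-3851 - 24883\right) - \left(- \frac{4}{3} + 2 \left(-10\right)\right) = -28734 - \left(- \frac{4}{3} - 20\right) = -28734 - - \frac{64}{3} = -28734 + \frac{64}{3} = - \frac{86138}{3}$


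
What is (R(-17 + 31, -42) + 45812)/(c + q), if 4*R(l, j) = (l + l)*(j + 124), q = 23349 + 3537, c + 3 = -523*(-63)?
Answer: 859/1108 ≈ 0.77527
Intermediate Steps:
c = 32946 (c = -3 - 523*(-63) = -3 + 32949 = 32946)
q = 26886
R(l, j) = l*(124 + j)/2 (R(l, j) = ((l + l)*(j + 124))/4 = ((2*l)*(124 + j))/4 = (2*l*(124 + j))/4 = l*(124 + j)/2)
(R(-17 + 31, -42) + 45812)/(c + q) = ((-17 + 31)*(124 - 42)/2 + 45812)/(32946 + 26886) = ((1/2)*14*82 + 45812)/59832 = (574 + 45812)*(1/59832) = 46386*(1/59832) = 859/1108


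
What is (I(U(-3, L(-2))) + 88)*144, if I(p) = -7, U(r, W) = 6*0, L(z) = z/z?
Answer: 11664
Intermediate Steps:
L(z) = 1
U(r, W) = 0
(I(U(-3, L(-2))) + 88)*144 = (-7 + 88)*144 = 81*144 = 11664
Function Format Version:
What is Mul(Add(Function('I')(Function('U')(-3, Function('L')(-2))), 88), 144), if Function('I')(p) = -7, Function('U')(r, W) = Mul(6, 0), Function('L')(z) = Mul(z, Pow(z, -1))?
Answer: 11664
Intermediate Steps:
Function('L')(z) = 1
Function('U')(r, W) = 0
Mul(Add(Function('I')(Function('U')(-3, Function('L')(-2))), 88), 144) = Mul(Add(-7, 88), 144) = Mul(81, 144) = 11664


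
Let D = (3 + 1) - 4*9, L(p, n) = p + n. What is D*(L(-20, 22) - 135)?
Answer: 4256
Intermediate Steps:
L(p, n) = n + p
D = -32 (D = 4 - 36 = -32)
D*(L(-20, 22) - 135) = -32*((22 - 20) - 135) = -32*(2 - 135) = -32*(-133) = 4256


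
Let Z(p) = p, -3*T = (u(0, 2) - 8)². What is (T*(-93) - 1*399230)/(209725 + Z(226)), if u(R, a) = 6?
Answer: -399106/209951 ≈ -1.9009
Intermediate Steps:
T = -4/3 (T = -(6 - 8)²/3 = -⅓*(-2)² = -⅓*4 = -4/3 ≈ -1.3333)
(T*(-93) - 1*399230)/(209725 + Z(226)) = (-4/3*(-93) - 1*399230)/(209725 + 226) = (124 - 399230)/209951 = -399106*1/209951 = -399106/209951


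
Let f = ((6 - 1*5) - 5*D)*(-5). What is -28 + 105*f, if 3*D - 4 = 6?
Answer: 8197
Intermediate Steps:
D = 10/3 (D = 4/3 + (1/3)*6 = 4/3 + 2 = 10/3 ≈ 3.3333)
f = 235/3 (f = ((6 - 1*5) - 5*10/3)*(-5) = ((6 - 5) - 50/3)*(-5) = (1 - 50/3)*(-5) = -47/3*(-5) = 235/3 ≈ 78.333)
-28 + 105*f = -28 + 105*(235/3) = -28 + 8225 = 8197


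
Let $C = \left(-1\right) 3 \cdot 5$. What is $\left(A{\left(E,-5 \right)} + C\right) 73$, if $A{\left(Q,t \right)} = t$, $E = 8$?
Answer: $-1460$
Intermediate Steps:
$C = -15$ ($C = \left(-3\right) 5 = -15$)
$\left(A{\left(E,-5 \right)} + C\right) 73 = \left(-5 - 15\right) 73 = \left(-20\right) 73 = -1460$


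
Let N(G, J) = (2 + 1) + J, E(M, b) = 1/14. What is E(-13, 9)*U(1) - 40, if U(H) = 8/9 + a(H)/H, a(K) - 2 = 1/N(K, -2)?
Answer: -715/18 ≈ -39.722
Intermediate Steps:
E(M, b) = 1/14
N(G, J) = 3 + J
a(K) = 3 (a(K) = 2 + 1/(3 - 2) = 2 + 1/1 = 2 + 1 = 3)
U(H) = 8/9 + 3/H
E(-13, 9)*U(1) - 40 = (8/9 + 3/1)/14 - 40 = (8/9 + 3*1)/14 - 40 = (8/9 + 3)/14 - 40 = (1/14)*(35/9) - 40 = 5/18 - 40 = -715/18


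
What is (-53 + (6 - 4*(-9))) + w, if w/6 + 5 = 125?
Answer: 709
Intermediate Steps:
w = 720 (w = -30 + 6*125 = -30 + 750 = 720)
(-53 + (6 - 4*(-9))) + w = (-53 + (6 - 4*(-9))) + 720 = (-53 + (6 + 36)) + 720 = (-53 + 42) + 720 = -11 + 720 = 709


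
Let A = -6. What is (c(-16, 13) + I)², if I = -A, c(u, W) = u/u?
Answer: 49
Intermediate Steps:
c(u, W) = 1
I = 6 (I = -1*(-6) = 6)
(c(-16, 13) + I)² = (1 + 6)² = 7² = 49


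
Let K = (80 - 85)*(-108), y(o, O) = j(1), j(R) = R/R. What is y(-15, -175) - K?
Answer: -539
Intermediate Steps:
j(R) = 1
y(o, O) = 1
K = 540 (K = -5*(-108) = 540)
y(-15, -175) - K = 1 - 1*540 = 1 - 540 = -539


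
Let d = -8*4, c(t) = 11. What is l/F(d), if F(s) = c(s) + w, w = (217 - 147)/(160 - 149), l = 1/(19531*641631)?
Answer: 11/2393553756651 ≈ 4.5957e-12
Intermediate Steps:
d = -32
l = 1/12531695061 (l = (1/19531)*(1/641631) = 1/12531695061 ≈ 7.9798e-11)
w = 70/11 ≈ 6.3636
F(s) = 191/11 (F(s) = 11 + 70/11 = 191/11)
l/F(d) = 1/(12531695061*(191/11)) = (1/12531695061)*(11/191) = 11/2393553756651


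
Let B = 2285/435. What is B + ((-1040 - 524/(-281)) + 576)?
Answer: -11169403/24447 ≈ -456.88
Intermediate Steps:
B = 457/87 (B = 2285*(1/435) = 457/87 ≈ 5.2529)
B + ((-1040 - 524/(-281)) + 576) = 457/87 + ((-1040 - 524/(-281)) + 576) = 457/87 + ((-1040 - 524*(-1/281)) + 576) = 457/87 + ((-1040 + 524/281) + 576) = 457/87 + (-291716/281 + 576) = 457/87 - 129860/281 = -11169403/24447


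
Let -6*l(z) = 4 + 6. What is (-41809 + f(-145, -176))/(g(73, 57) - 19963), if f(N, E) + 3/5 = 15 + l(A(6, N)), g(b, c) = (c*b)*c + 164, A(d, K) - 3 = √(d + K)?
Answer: -313472/1630335 ≈ -0.19227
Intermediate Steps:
A(d, K) = 3 + √(K + d) (A(d, K) = 3 + √(d + K) = 3 + √(K + d))
l(z) = -5/3 (l(z) = -(4 + 6)/6 = -⅙*10 = -5/3)
g(b, c) = 164 + b*c² (g(b, c) = (b*c)*c + 164 = b*c² + 164 = 164 + b*c²)
f(N, E) = 191/15 (f(N, E) = -⅗ + (15 - 5/3) = -⅗ + 40/3 = 191/15)
(-41809 + f(-145, -176))/(g(73, 57) - 19963) = (-41809 + 191/15)/((164 + 73*57²) - 19963) = -626944/(15*((164 + 73*3249) - 19963)) = -626944/(15*((164 + 237177) - 19963)) = -626944/(15*(237341 - 19963)) = -626944/15/217378 = -626944/15*1/217378 = -313472/1630335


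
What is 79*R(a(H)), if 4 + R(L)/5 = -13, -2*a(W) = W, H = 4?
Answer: -6715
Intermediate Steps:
a(W) = -W/2
R(L) = -85 (R(L) = -20 + 5*(-13) = -20 - 65 = -85)
79*R(a(H)) = 79*(-85) = -6715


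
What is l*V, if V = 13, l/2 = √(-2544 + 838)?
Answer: 26*I*√1706 ≈ 1073.9*I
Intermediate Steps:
l = 2*I*√1706 (l = 2*√(-2544 + 838) = 2*√(-1706) = 2*(I*√1706) = 2*I*√1706 ≈ 82.608*I)
l*V = (2*I*√1706)*13 = 26*I*√1706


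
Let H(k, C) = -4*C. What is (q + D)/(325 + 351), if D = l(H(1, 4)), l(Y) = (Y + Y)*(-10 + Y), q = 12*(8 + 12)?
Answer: 268/169 ≈ 1.5858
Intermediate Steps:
q = 240 (q = 12*20 = 240)
l(Y) = 2*Y*(-10 + Y) (l(Y) = (2*Y)*(-10 + Y) = 2*Y*(-10 + Y))
D = 832 (D = 2*(-4*4)*(-10 - 4*4) = 2*(-16)*(-10 - 16) = 2*(-16)*(-26) = 832)
(q + D)/(325 + 351) = (240 + 832)/(325 + 351) = 1072/676 = 1072*(1/676) = 268/169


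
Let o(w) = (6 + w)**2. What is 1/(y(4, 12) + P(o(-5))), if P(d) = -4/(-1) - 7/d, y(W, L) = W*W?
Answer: 1/13 ≈ 0.076923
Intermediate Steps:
y(W, L) = W**2
P(d) = 4 - 7/d (P(d) = -4*(-1) - 7/d = 4 - 7/d)
1/(y(4, 12) + P(o(-5))) = 1/(4**2 + (4 - 7/(6 - 5)**2)) = 1/(16 + (4 - 7/(1**2))) = 1/(16 + (4 - 7/1)) = 1/(16 + (4 - 7*1)) = 1/(16 + (4 - 7)) = 1/(16 - 3) = 1/13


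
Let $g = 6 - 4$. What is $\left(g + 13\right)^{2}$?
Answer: $225$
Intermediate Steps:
$g = 2$
$\left(g + 13\right)^{2} = \left(2 + 13\right)^{2} = 15^{2} = 225$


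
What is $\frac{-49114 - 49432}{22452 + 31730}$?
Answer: $- \frac{49273}{27091} \approx -1.8188$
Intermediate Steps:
$\frac{-49114 - 49432}{22452 + 31730} = - \frac{98546}{54182} = \left(-98546\right) \frac{1}{54182} = - \frac{49273}{27091}$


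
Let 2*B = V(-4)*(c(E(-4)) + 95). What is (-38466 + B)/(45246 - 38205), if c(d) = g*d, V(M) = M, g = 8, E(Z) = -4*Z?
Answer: -38912/7041 ≈ -5.5265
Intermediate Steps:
c(d) = 8*d
B = -446 (B = (-4*(8*(-4*(-4)) + 95))/2 = (-4*(8*16 + 95))/2 = (-4*(128 + 95))/2 = (-4*223)/2 = (½)*(-892) = -446)
(-38466 + B)/(45246 - 38205) = (-38466 - 446)/(45246 - 38205) = -38912/7041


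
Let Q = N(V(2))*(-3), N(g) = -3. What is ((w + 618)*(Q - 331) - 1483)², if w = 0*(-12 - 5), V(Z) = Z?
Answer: 40191829441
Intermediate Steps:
w = 0 (w = 0*(-17) = 0)
Q = 9 (Q = -3*(-3) = 9)
((w + 618)*(Q - 331) - 1483)² = ((0 + 618)*(9 - 331) - 1483)² = (618*(-322) - 1483)² = (-198996 - 1483)² = (-200479)² = 40191829441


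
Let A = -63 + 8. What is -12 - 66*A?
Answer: 3618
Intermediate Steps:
A = -55
-12 - 66*A = -12 - 66*(-55) = -12 + 3630 = 3618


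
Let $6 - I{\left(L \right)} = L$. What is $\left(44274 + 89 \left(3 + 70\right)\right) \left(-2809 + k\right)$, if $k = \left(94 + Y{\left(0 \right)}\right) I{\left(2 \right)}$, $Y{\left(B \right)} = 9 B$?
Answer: $-123525843$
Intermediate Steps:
$I{\left(L \right)} = 6 - L$
$k = 376$ ($k = \left(94 + 9 \cdot 0\right) \left(6 - 2\right) = \left(94 + 0\right) \left(6 - 2\right) = 94 \cdot 4 = 376$)
$\left(44274 + 89 \left(3 + 70\right)\right) \left(-2809 + k\right) = \left(44274 + 89 \left(3 + 70\right)\right) \left(-2809 + 376\right) = \left(44274 + 89 \cdot 73\right) \left(-2433\right) = \left(44274 + 6497\right) \left(-2433\right) = 50771 \left(-2433\right) = -123525843$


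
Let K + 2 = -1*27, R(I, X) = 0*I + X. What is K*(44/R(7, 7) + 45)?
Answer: -10411/7 ≈ -1487.3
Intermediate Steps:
R(I, X) = X (R(I, X) = 0 + X = X)
K = -29 (K = -2 - 1*27 = -2 - 27 = -29)
K*(44/R(7, 7) + 45) = -29*(44/7 + 45) = -29*359/7 = -10411/7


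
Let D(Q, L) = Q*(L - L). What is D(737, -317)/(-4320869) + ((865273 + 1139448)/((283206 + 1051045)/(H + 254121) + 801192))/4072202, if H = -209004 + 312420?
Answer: 716761932177/1166511250279467710 ≈ 6.1445e-7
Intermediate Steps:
H = 103416
D(Q, L) = 0 (D(Q, L) = Q*0 = 0)
D(737, -317)/(-4320869) + ((865273 + 1139448)/((283206 + 1051045)/(H + 254121) + 801192))/4072202 = 0/(-4320869) + ((865273 + 1139448)/((283206 + 1051045)/(103416 + 254121) + 801192))/4072202 = 0*(-1/4320869) + (2004721/(1334251/357537 + 801192))*(1/4072202) = 0 + (2004721/(1334251*(1/357537) + 801192))*(1/4072202) = 0 + (2004721/(1334251/357537 + 801192))*(1/4072202) = 0 + (2004721/(286457118355/357537))*(1/4072202) = 0 + (2004721*(357537/286457118355))*(1/4072202) = 0 + (716761932177/286457118355)*(1/4072202) = 0 + 716761932177/1166511250279467710 = 716761932177/1166511250279467710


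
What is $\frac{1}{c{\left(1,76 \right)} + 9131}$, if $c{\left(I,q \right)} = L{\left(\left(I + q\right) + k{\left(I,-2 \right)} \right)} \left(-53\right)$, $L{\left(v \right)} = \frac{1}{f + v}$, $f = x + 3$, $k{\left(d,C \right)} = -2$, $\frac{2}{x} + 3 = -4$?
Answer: $\frac{544}{4966893} \approx 0.00010953$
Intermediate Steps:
$x = - \frac{2}{7}$ ($x = \frac{2}{-3 - 4} = \frac{2}{-7} = 2 \left(- \frac{1}{7}\right) = - \frac{2}{7} \approx -0.28571$)
$f = \frac{19}{7}$ ($f = - \frac{2}{7} + 3 = \frac{19}{7} \approx 2.7143$)
$L{\left(v \right)} = \frac{1}{\frac{19}{7} + v}$
$c{\left(I,q \right)} = - \frac{371}{5 + 7 I + 7 q}$ ($c{\left(I,q \right)} = \frac{7}{19 + 7 \left(\left(I + q\right) - 2\right)} \left(-53\right) = \frac{7}{19 + 7 \left(-2 + I + q\right)} \left(-53\right) = \frac{7}{19 + \left(-14 + 7 I + 7 q\right)} \left(-53\right) = \frac{7}{5 + 7 I + 7 q} \left(-53\right) = - \frac{371}{5 + 7 I + 7 q}$)
$\frac{1}{c{\left(1,76 \right)} + 9131} = \frac{1}{- \frac{371}{5 + 7 \cdot 1 + 7 \cdot 76} + 9131} = \frac{1}{- \frac{371}{5 + 7 + 532} + 9131} = \frac{1}{- \frac{371}{544} + 9131} = \frac{1}{\frac{4966893}{544}} = \frac{544}{4966893}$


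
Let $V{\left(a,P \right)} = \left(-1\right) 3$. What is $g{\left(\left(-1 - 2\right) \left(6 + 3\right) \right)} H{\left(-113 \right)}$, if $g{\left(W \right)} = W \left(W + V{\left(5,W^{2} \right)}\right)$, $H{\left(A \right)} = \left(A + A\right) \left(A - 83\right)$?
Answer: $35879760$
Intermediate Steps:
$H{\left(A \right)} = 2 A \left(-83 + A\right)$
$V{\left(a,P \right)} = -3$
$g{\left(W \right)} = W \left(-3 + W\right)$ ($g{\left(W \right)} = W \left(W - 3\right) = W \left(-3 + W\right)$)
$g{\left(\left(-1 - 2\right) \left(6 + 3\right) \right)} H{\left(-113 \right)} = \left(-1 - 2\right) \left(6 + 3\right) \left(-3 + \left(-1 - 2\right) \left(6 + 3\right)\right) 2 \left(-113\right) \left(-83 - 113\right) = \left(-3\right) 9 \left(-3 - 27\right) 2 \left(-113\right) \left(-196\right) = - 27 \left(-3 - 27\right) 44296 = \left(-27\right) \left(-30\right) 44296 = 810 \cdot 44296 = 35879760$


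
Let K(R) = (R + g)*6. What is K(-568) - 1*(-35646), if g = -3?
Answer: 32220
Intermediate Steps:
K(R) = -18 + 6*R (K(R) = (R - 3)*6 = (-3 + R)*6 = -18 + 6*R)
K(-568) - 1*(-35646) = (-18 + 6*(-568)) - 1*(-35646) = (-18 - 3408) + 35646 = -3426 + 35646 = 32220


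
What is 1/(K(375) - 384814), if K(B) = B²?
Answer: -1/244189 ≈ -4.0952e-6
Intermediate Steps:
1/(K(375) - 384814) = 1/(375² - 384814) = 1/(140625 - 384814) = 1/(-244189) = -1/244189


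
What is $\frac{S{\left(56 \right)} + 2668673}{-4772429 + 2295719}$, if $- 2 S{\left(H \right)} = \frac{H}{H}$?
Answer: $- \frac{355823}{330228} \approx -1.0775$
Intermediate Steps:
$S{\left(H \right)} = - \frac{1}{2}$ ($S{\left(H \right)} = - \frac{H \frac{1}{H}}{2} = \left(- \frac{1}{2}\right) 1 = - \frac{1}{2}$)
$\frac{S{\left(56 \right)} + 2668673}{-4772429 + 2295719} = \frac{- \frac{1}{2} + 2668673}{-4772429 + 2295719} = \frac{5337345}{2 \left(-2476710\right)} = \frac{5337345}{2} \left(- \frac{1}{2476710}\right) = - \frac{355823}{330228}$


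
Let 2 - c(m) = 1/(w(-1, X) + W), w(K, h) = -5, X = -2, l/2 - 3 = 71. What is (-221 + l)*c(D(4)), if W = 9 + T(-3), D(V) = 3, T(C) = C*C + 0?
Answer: -1825/13 ≈ -140.38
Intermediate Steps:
l = 148 (l = 6 + 2*71 = 6 + 142 = 148)
T(C) = C² (T(C) = C² + 0 = C²)
W = 18 (W = 9 + (-3)² = 9 + 9 = 18)
c(m) = 25/13 (c(m) = 2 - 1/(-5 + 18) = 2 - 1/13 = 25/13)
(-221 + l)*c(D(4)) = (-221 + 148)*(25/13) = -73*25/13 = -1825/13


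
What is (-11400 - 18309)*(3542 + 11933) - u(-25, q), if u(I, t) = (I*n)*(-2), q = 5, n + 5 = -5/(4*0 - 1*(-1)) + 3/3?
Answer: -459746325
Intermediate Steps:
n = -9 (n = -5 + (-5/(4*0 - 1*(-1)) + 3/3) = -5 + (-5/(0 + 1) + 3*(⅓)) = -5 + (-5/1 + 1) = -5 + (-5*1 + 1) = -5 + (-5 + 1) = -5 - 4 = -9)
u(I, t) = 18*I (u(I, t) = (I*(-9))*(-2) = -9*I*(-2) = 18*I)
(-11400 - 18309)*(3542 + 11933) - u(-25, q) = (-11400 - 18309)*(3542 + 11933) - 18*(-25) = -29709*15475 - 1*(-450) = -459746775 + 450 = -459746325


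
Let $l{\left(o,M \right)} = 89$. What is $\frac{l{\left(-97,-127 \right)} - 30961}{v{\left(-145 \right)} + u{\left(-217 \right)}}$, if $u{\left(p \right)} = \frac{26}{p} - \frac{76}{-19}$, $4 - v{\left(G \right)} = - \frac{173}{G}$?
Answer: $- \frac{57140440}{12377} \approx -4616.7$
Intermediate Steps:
$v{\left(G \right)} = 4 + \frac{173}{G}$ ($v{\left(G \right)} = 4 - - \frac{173}{G} = 4 + \frac{173}{G}$)
$u{\left(p \right)} = 4 + \frac{26}{p}$ ($u{\left(p \right)} = \frac{26}{p} - -4 = \frac{26}{p} + 4 = 4 + \frac{26}{p}$)
$\frac{l{\left(-97,-127 \right)} - 30961}{v{\left(-145 \right)} + u{\left(-217 \right)}} = \frac{89 - 30961}{\left(4 + \frac{173}{-145}\right) + \left(4 + \frac{26}{-217}\right)} = - \frac{30872}{\left(4 + 173 \left(- \frac{1}{145}\right)\right) + \left(4 + 26 \left(- \frac{1}{217}\right)\right)} = - \frac{30872}{\left(4 - \frac{173}{145}\right) + \left(4 - \frac{26}{217}\right)} = - \frac{30872}{\frac{407}{145} + \frac{842}{217}} = - \frac{30872}{\frac{210409}{31465}} = \left(-30872\right) \frac{31465}{210409} = - \frac{57140440}{12377}$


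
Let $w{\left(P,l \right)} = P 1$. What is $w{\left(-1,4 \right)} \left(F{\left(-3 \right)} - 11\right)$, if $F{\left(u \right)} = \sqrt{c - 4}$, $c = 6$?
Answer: $11 - \sqrt{2} \approx 9.5858$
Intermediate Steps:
$w{\left(P,l \right)} = P$
$F{\left(u \right)} = \sqrt{2}$ ($F{\left(u \right)} = \sqrt{6 - 4} = \sqrt{2}$)
$w{\left(-1,4 \right)} \left(F{\left(-3 \right)} - 11\right) = - (\sqrt{2} - 11) = - (-11 + \sqrt{2}) = 11 - \sqrt{2}$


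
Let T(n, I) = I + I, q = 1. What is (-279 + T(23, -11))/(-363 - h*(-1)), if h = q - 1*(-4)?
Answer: 301/358 ≈ 0.84078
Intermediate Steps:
h = 5 (h = 1 - 1*(-4) = 1 + 4 = 5)
T(n, I) = 2*I
(-279 + T(23, -11))/(-363 - h*(-1)) = (-279 + 2*(-11))/(-363 - 1*5*(-1)) = (-279 - 22)/(-363 - 5*(-1)) = -301/(-363 + 5) = -301/(-358) = -301*(-1/358) = 301/358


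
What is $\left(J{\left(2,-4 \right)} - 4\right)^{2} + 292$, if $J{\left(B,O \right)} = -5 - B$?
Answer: $413$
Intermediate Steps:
$\left(J{\left(2,-4 \right)} - 4\right)^{2} + 292 = \left(\left(-5 - 2\right) - 4\right)^{2} + 292 = \left(-7 - 4\right)^{2} + 292 = \left(-11\right)^{2} + 292 = 121 + 292 = 413$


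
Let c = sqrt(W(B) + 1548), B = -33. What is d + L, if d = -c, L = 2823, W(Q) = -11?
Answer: 2823 - sqrt(1537) ≈ 2783.8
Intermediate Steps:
c = sqrt(1537) (c = sqrt(-11 + 1548) = sqrt(1537) ≈ 39.205)
d = -sqrt(1537) ≈ -39.205
d + L = -sqrt(1537) + 2823 = 2823 - sqrt(1537)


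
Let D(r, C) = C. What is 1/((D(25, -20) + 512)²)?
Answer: 1/242064 ≈ 4.1311e-6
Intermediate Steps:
1/((D(25, -20) + 512)²) = 1/((-20 + 512)²) = 1/(492²) = 1/242064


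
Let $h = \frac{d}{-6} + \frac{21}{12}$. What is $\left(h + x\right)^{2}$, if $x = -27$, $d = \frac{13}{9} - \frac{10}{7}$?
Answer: $\frac{364466281}{571536} \approx 637.7$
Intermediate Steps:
$d = \frac{1}{63}$ ($d = 13 \cdot \frac{1}{9} - \frac{10}{7} = \frac{13}{9} - \frac{10}{7} = \frac{1}{63} \approx 0.015873$)
$h = \frac{1321}{756}$ ($h = \frac{1}{63 \left(-6\right)} + \frac{21}{12} = \frac{1}{63} \left(- \frac{1}{6}\right) + 21 \cdot \frac{1}{12} = - \frac{1}{378} + \frac{7}{4} = \frac{1321}{756} \approx 1.7474$)
$\left(h + x\right)^{2} = \left(\frac{1321}{756} - 27\right)^{2} = \left(- \frac{19091}{756}\right)^{2} = \frac{364466281}{571536}$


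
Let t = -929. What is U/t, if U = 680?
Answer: -680/929 ≈ -0.73197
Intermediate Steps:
U/t = 680/(-929) = 680*(-1/929) = -680/929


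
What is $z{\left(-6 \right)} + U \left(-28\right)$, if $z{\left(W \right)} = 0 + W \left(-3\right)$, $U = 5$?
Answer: $-122$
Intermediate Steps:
$z{\left(W \right)} = - 3 W$ ($z{\left(W \right)} = 0 - 3 W = - 3 W$)
$z{\left(-6 \right)} + U \left(-28\right) = \left(-3\right) \left(-6\right) + 5 \left(-28\right) = 18 - 140 = -122$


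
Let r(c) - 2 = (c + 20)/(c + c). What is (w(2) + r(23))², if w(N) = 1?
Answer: 32761/2116 ≈ 15.483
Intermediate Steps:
r(c) = 2 + (20 + c)/(2*c) (r(c) = 2 + (c + 20)/(c + c) = 2 + (20 + c)/((2*c)) = 2 + (20 + c)*(1/(2*c)) = 2 + (20 + c)/(2*c))
(w(2) + r(23))² = (1 + (5/2 + 10/23))² = (1 + 135/46)² = (181/46)² = 32761/2116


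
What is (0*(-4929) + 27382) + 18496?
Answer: 45878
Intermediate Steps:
(0*(-4929) + 27382) + 18496 = (0 + 27382) + 18496 = 27382 + 18496 = 45878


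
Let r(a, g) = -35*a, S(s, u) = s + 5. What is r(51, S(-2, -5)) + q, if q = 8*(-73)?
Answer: -2369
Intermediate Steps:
q = -584
S(s, u) = 5 + s
r(51, S(-2, -5)) + q = -35*51 - 584 = -1785 - 584 = -2369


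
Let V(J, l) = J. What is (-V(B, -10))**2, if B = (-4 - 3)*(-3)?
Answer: 441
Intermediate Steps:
B = 21 (B = -7*(-3) = 21)
(-V(B, -10))**2 = (-1*21)**2 = (-21)**2 = 441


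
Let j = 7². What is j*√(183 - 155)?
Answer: 98*√7 ≈ 259.28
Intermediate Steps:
j = 49
j*√(183 - 155) = 49*√(183 - 155) = 49*√28 = 49*(2*√7) = 98*√7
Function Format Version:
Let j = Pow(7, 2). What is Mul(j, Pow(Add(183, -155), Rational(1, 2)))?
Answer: Mul(98, Pow(7, Rational(1, 2))) ≈ 259.28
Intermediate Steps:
j = 49
Mul(j, Pow(Add(183, -155), Rational(1, 2))) = Mul(49, Pow(Add(183, -155), Rational(1, 2))) = Mul(49, Pow(28, Rational(1, 2))) = Mul(49, Mul(2, Pow(7, Rational(1, 2)))) = Mul(98, Pow(7, Rational(1, 2)))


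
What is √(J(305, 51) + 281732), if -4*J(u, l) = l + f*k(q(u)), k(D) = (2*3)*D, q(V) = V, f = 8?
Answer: √1112237/2 ≈ 527.31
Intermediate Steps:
k(D) = 6*D
J(u, l) = -12*u - l/4 (J(u, l) = -(l + 8*(6*u))/4 = -(l + 48*u)/4 = -12*u - l/4)
√(J(305, 51) + 281732) = √((-12*305 - ¼*51) + 281732) = √((-3660 - 51/4) + 281732) = √(-14691/4 + 281732) = √(1112237/4) = √1112237/2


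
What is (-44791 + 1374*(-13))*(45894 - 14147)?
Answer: -1989044791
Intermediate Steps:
(-44791 + 1374*(-13))*(45894 - 14147) = (-44791 - 17862)*31747 = -62653*31747 = -1989044791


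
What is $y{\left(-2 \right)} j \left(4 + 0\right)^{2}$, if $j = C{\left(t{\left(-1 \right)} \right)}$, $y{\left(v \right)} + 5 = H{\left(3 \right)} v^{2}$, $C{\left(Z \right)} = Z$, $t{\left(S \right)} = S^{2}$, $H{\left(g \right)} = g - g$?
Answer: $-80$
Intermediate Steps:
$H{\left(g \right)} = 0$
$y{\left(v \right)} = -5$ ($y{\left(v \right)} = -5 + 0 v^{2} = -5 + 0 = -5$)
$j = 1$ ($j = \left(-1\right)^{2} = 1$)
$y{\left(-2 \right)} j \left(4 + 0\right)^{2} = \left(-5\right) 1 \left(4 + 0\right)^{2} = - 5 \cdot 4^{2} = \left(-5\right) 16 = -80$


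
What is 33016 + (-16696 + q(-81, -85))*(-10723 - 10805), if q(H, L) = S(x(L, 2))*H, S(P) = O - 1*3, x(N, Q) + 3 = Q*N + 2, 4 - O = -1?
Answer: 362952040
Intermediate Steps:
O = 5 (O = 4 - 1*(-1) = 4 + 1 = 5)
x(N, Q) = -1 + N*Q (x(N, Q) = -3 + (Q*N + 2) = -3 + (N*Q + 2) = -3 + (2 + N*Q) = -1 + N*Q)
S(P) = 2 (S(P) = 5 - 1*3 = 5 - 3 = 2)
q(H, L) = 2*H
33016 + (-16696 + q(-81, -85))*(-10723 - 10805) = 33016 + (-16696 + 2*(-81))*(-10723 - 10805) = 33016 + (-16696 - 162)*(-21528) = 33016 - 16858*(-21528) = 33016 + 362919024 = 362952040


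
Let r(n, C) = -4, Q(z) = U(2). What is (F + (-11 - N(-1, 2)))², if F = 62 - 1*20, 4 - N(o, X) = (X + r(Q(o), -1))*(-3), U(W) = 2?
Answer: 1089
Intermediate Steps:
Q(z) = 2
N(o, X) = -8 + 3*X (N(o, X) = 4 - (X - 4)*(-3) = 4 - (-4 + X)*(-3) = 4 - (12 - 3*X) = 4 + (-12 + 3*X) = -8 + 3*X)
F = 42 (F = 62 - 20 = 42)
(F + (-11 - N(-1, 2)))² = (42 + (-11 - (-8 + 3*2)))² = (42 + (-11 - (-8 + 6)))² = (42 + (-11 - 1*(-2)))² = (42 + (-11 + 2))² = (42 - 9)² = 33² = 1089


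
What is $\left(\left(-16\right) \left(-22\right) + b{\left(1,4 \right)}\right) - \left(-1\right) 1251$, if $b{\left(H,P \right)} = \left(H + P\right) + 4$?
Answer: $1612$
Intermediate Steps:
$b{\left(H,P \right)} = 4 + H + P$
$\left(\left(-16\right) \left(-22\right) + b{\left(1,4 \right)}\right) - \left(-1\right) 1251 = \left(\left(-16\right) \left(-22\right) + \left(4 + 1 + 4\right)\right) - \left(-1\right) 1251 = \left(352 + 9\right) - -1251 = 361 + 1251 = 1612$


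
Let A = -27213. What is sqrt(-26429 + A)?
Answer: I*sqrt(53642) ≈ 231.61*I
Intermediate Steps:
sqrt(-26429 + A) = sqrt(-26429 - 27213) = sqrt(-53642) = I*sqrt(53642)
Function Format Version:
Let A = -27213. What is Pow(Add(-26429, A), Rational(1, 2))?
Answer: Mul(I, Pow(53642, Rational(1, 2))) ≈ Mul(231.61, I)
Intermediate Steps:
Pow(Add(-26429, A), Rational(1, 2)) = Pow(Add(-26429, -27213), Rational(1, 2)) = Pow(-53642, Rational(1, 2)) = Mul(I, Pow(53642, Rational(1, 2)))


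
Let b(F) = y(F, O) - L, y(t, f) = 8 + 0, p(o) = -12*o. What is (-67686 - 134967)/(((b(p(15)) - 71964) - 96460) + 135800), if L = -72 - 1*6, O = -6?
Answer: 6141/986 ≈ 6.2282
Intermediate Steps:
y(t, f) = 8
L = -78 (L = -72 - 6 = -78)
b(F) = 86 (b(F) = 8 - 1*(-78) = 8 + 78 = 86)
(-67686 - 134967)/(((b(p(15)) - 71964) - 96460) + 135800) = (-67686 - 134967)/(((86 - 71964) - 96460) + 135800) = -202653/((-71878 - 96460) + 135800) = -202653/(-168338 + 135800) = -202653/(-32538) = -202653*(-1/32538) = 6141/986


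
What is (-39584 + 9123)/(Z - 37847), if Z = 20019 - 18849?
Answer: 30461/36677 ≈ 0.83052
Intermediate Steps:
Z = 1170
(-39584 + 9123)/(Z - 37847) = (-39584 + 9123)/(1170 - 37847) = -30461/(-36677) = -30461*(-1/36677) = 30461/36677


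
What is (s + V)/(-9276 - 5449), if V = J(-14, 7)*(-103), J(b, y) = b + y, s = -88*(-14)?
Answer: -63/475 ≈ -0.13263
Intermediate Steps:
s = 1232
V = 721 (V = (-14 + 7)*(-103) = -7*(-103) = 721)
(s + V)/(-9276 - 5449) = (1232 + 721)/(-9276 - 5449) = 1953/(-14725) = 1953*(-1/14725) = -63/475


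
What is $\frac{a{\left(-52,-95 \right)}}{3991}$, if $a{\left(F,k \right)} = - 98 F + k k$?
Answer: $\frac{14121}{3991} \approx 3.5382$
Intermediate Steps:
$a{\left(F,k \right)} = k^{2} - 98 F$ ($a{\left(F,k \right)} = - 98 F + k^{2} = k^{2} - 98 F$)
$\frac{a{\left(-52,-95 \right)}}{3991} = \frac{\left(-95\right)^{2} - -5096}{3991} = \left(9025 + 5096\right) \frac{1}{3991} = 14121 \cdot \frac{1}{3991} = \frac{14121}{3991}$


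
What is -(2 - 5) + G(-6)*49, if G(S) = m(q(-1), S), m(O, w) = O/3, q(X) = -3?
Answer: -46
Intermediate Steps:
m(O, w) = O/3 (m(O, w) = O*(1/3) = O/3)
G(S) = -1 (G(S) = (1/3)*(-3) = -1)
-(2 - 5) + G(-6)*49 = -(2 - 5) - 1*49 = -1*(-3) - 49 = 3 - 49 = -46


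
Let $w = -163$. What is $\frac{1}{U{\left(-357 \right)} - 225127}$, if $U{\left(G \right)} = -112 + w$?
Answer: $- \frac{1}{225402} \approx -4.4365 \cdot 10^{-6}$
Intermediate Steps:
$U{\left(G \right)} = -275$ ($U{\left(G \right)} = -112 - 163 = -275$)
$\frac{1}{U{\left(-357 \right)} - 225127} = \frac{1}{-275 - 225127} = \frac{1}{-225402} = - \frac{1}{225402}$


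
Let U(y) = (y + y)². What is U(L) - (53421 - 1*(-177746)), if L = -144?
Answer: -148223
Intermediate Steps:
U(y) = 4*y² (U(y) = (2*y)² = 4*y²)
U(L) - (53421 - 1*(-177746)) = 4*(-144)² - (53421 - 1*(-177746)) = 4*20736 - (53421 + 177746) = 82944 - 1*231167 = 82944 - 231167 = -148223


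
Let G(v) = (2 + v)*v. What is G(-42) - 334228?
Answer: -332548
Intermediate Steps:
G(v) = v*(2 + v)
G(-42) - 334228 = -42*(2 - 42) - 334228 = -42*(-40) - 334228 = 1680 - 334228 = -332548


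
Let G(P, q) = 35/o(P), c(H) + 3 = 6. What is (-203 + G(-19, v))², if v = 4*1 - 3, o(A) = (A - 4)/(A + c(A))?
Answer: 16883881/529 ≈ 31917.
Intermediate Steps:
c(H) = 3 (c(H) = -3 + 6 = 3)
o(A) = (-4 + A)/(3 + A) (o(A) = (A - 4)/(A + 3) = (-4 + A)/(3 + A))
v = 1 (v = 4 - 3 = 1)
G(P, q) = 35*(3 + P)/(-4 + P) (G(P, q) = 35/(((-4 + P)/(3 + P))) = 35*((3 + P)/(-4 + P)) = 35*(3 + P)/(-4 + P))
(-203 + G(-19, v))² = (-203 + 35*(3 - 19)/(-4 - 19))² = (-203 + 35*(-16)/(-23))² = (-203 + 35*(-1/23)*(-16))² = (-203 + 560/23)² = (-4109/23)² = 16883881/529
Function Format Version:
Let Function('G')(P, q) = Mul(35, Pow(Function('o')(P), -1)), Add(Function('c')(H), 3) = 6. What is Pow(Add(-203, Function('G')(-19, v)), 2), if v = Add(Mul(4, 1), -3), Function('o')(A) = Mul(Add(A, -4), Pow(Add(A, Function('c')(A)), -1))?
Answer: Rational(16883881, 529) ≈ 31917.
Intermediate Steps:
Function('c')(H) = 3 (Function('c')(H) = Add(-3, 6) = 3)
Function('o')(A) = Mul(Pow(Add(3, A), -1), Add(-4, A)) (Function('o')(A) = Mul(Add(A, -4), Pow(Add(A, 3), -1)) = Mul(Add(-4, A), Pow(Add(3, A), -1)) = Mul(Pow(Add(3, A), -1), Add(-4, A)))
v = 1 (v = Add(4, -3) = 1)
Function('G')(P, q) = Mul(35, Pow(Add(-4, P), -1), Add(3, P)) (Function('G')(P, q) = Mul(35, Pow(Mul(Pow(Add(3, P), -1), Add(-4, P)), -1)) = Mul(35, Mul(Pow(Add(-4, P), -1), Add(3, P))) = Mul(35, Pow(Add(-4, P), -1), Add(3, P)))
Pow(Add(-203, Function('G')(-19, v)), 2) = Pow(Add(-203, Mul(35, Pow(Add(-4, -19), -1), Add(3, -19))), 2) = Pow(Add(-203, Mul(35, Pow(-23, -1), -16)), 2) = Pow(Add(-203, Mul(35, Rational(-1, 23), -16)), 2) = Pow(Add(-203, Rational(560, 23)), 2) = Pow(Rational(-4109, 23), 2) = Rational(16883881, 529)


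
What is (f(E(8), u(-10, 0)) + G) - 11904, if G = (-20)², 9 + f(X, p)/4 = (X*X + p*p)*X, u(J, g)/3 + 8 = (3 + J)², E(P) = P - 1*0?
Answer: 474636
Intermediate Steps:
E(P) = P (E(P) = P + 0 = P)
u(J, g) = -24 + 3*(3 + J)²
f(X, p) = -36 + 4*X*(X² + p²) (f(X, p) = -36 + 4*((X*X + p*p)*X) = -36 + 4*((X² + p²)*X) = -36 + 4*(X*(X² + p²)) = -36 + 4*X*(X² + p²))
G = 400
(f(E(8), u(-10, 0)) + G) - 11904 = ((-36 + 4*8³ + 4*8*(-24 + 3*(3 - 10)²)²) + 400) - 11904 = ((-36 + 4*512 + 4*8*(-24 + 3*(-7)²)²) + 400) - 11904 = ((-36 + 2048 + 4*8*(-24 + 3*49)²) + 400) - 11904 = ((-36 + 2048 + 4*8*(-24 + 147)²) + 400) - 11904 = ((-36 + 2048 + 4*8*123²) + 400) - 11904 = ((-36 + 2048 + 4*8*15129) + 400) - 11904 = ((-36 + 2048 + 484128) + 400) - 11904 = (486140 + 400) - 11904 = 486540 - 11904 = 474636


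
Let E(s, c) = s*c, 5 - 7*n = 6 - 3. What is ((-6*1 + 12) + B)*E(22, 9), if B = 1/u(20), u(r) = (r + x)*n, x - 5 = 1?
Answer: 31581/26 ≈ 1214.7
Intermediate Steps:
x = 6 (x = 5 + 1 = 6)
n = 2/7 (n = 5/7 - (6 - 3)/7 = 5/7 - ⅐*3 = 5/7 - 3/7 = 2/7 ≈ 0.28571)
u(r) = 12/7 + 2*r/7 (u(r) = (r + 6)*(2/7) = (6 + r)*(2/7) = 12/7 + 2*r/7)
E(s, c) = c*s
B = 7/52 (B = 1/(12/7 + (2/7)*20) = 1/(12/7 + 40/7) = 1/(52/7) = 7/52 ≈ 0.13462)
((-6*1 + 12) + B)*E(22, 9) = ((-6*1 + 12) + 7/52)*(9*22) = ((-6 + 12) + 7/52)*198 = (6 + 7/52)*198 = (319/52)*198 = 31581/26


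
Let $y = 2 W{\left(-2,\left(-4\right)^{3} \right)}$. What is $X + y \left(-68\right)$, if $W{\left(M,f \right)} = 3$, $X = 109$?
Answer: $-299$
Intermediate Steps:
$y = 6$ ($y = 2 \cdot 3 = 6$)
$X + y \left(-68\right) = 109 + 6 \left(-68\right) = 109 - 408 = -299$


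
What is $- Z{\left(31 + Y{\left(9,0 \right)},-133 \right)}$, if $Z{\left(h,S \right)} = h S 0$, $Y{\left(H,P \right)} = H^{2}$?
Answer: $0$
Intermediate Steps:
$Z{\left(h,S \right)} = 0$ ($Z{\left(h,S \right)} = S h 0 = 0$)
$- Z{\left(31 + Y{\left(9,0 \right)},-133 \right)} = \left(-1\right) 0 = 0$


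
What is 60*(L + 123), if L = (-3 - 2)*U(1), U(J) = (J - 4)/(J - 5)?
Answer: 7155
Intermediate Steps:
U(J) = (-4 + J)/(-5 + J)
L = -15/4 (L = (-3 - 2)*((-4 + 1)/(-5 + 1)) = -5*(-3)/(-4) = -(-5)*(-3)/4 = -5*¾ = -15/4 ≈ -3.7500)
60*(L + 123) = 60*(-15/4 + 123) = 60*(477/4) = 7155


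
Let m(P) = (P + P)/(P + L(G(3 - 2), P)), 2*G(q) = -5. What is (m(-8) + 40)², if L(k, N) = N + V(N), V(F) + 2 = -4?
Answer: 200704/121 ≈ 1658.7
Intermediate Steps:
V(F) = -6 (V(F) = -2 - 4 = -6)
G(q) = -5/2 (G(q) = (½)*(-5) = -5/2)
L(k, N) = -6 + N (L(k, N) = N - 6 = -6 + N)
m(P) = 2*P/(-6 + 2*P) (m(P) = (P + P)/(P + (-6 + P)) = (2*P)/(-6 + 2*P) = 2*P/(-6 + 2*P))
(m(-8) + 40)² = (-8/(-3 - 8) + 40)² = (-8/(-11) + 40)² = (-8*(-1/11) + 40)² = (8/11 + 40)² = (448/11)² = 200704/121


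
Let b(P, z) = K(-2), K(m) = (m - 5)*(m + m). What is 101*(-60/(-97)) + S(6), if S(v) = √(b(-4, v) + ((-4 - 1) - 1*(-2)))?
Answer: 6545/97 ≈ 67.474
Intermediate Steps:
K(m) = 2*m*(-5 + m) (K(m) = (-5 + m)*(2*m) = 2*m*(-5 + m))
b(P, z) = 28 (b(P, z) = 2*(-2)*(-5 - 2) = 2*(-2)*(-7) = 28)
S(v) = 5 (S(v) = √(28 + ((-4 - 1) - 1*(-2))) = √(28 + (-5 + 2)) = √(28 - 3) = √25 = 5)
101*(-60/(-97)) + S(6) = 101*(-60/(-97)) + 5 = 101*(-60*(-1/97)) + 5 = 101*(60/97) + 5 = 6060/97 + 5 = 6545/97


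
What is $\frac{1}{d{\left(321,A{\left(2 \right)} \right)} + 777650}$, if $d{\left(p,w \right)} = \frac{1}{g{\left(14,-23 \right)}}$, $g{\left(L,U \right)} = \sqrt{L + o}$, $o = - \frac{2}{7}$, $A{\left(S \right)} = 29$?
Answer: $\frac{74654400}{58054994159993} - \frac{4 \sqrt{42}}{58054994159993} \approx 1.2859 \cdot 10^{-6}$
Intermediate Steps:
$o = - \frac{2}{7}$ ($o = \left(-2\right) \frac{1}{7} = - \frac{2}{7} \approx -0.28571$)
$g{\left(L,U \right)} = \sqrt{- \frac{2}{7} + L}$ ($g{\left(L,U \right)} = \sqrt{L - \frac{2}{7}} = \sqrt{- \frac{2}{7} + L}$)
$d{\left(p,w \right)} = \frac{\sqrt{42}}{24}$ ($d{\left(p,w \right)} = \frac{1}{\frac{1}{7} \sqrt{-14 + 49 \cdot 14}} = \frac{1}{\frac{1}{7} \sqrt{-14 + 686}} = \frac{1}{\frac{1}{7} \sqrt{672}} = \frac{1}{\frac{1}{7} \cdot 4 \sqrt{42}} = \frac{1}{\frac{4}{7} \sqrt{42}} = \frac{\sqrt{42}}{24}$)
$\frac{1}{d{\left(321,A{\left(2 \right)} \right)} + 777650} = \frac{1}{\frac{\sqrt{42}}{24} + 777650} = \frac{1}{777650 + \frac{\sqrt{42}}{24}}$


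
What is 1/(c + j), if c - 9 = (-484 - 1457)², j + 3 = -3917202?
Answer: -1/149715 ≈ -6.6794e-6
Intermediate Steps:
j = -3917205 (j = -3 - 3917202 = -3917205)
c = 3767490 (c = 9 + (-484 - 1457)² = 9 + (-1941)² = 9 + 3767481 = 3767490)
1/(c + j) = 1/(3767490 - 3917205) = 1/(-149715) = -1/149715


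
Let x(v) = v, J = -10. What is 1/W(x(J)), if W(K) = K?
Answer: -⅒ ≈ -0.10000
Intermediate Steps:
1/W(x(J)) = 1/(-10) = -⅒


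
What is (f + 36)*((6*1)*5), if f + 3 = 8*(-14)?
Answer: -2370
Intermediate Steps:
f = -115 (f = -3 + 8*(-14) = -3 - 112 = -115)
(f + 36)*((6*1)*5) = (-115 + 36)*((6*1)*5) = -474*5 = -79*30 = -2370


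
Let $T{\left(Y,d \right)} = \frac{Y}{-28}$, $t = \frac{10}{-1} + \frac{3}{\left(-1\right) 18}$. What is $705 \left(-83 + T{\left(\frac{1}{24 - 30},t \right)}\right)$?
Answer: $- \frac{3276605}{56} \approx -58511.0$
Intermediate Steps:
$t = - \frac{61}{6}$ ($t = 10 \left(-1\right) + \frac{3}{-18} = -10 + 3 \left(- \frac{1}{18}\right) = -10 - \frac{1}{6} = - \frac{61}{6} \approx -10.167$)
$T{\left(Y,d \right)} = - \frac{Y}{28}$ ($T{\left(Y,d \right)} = Y \left(- \frac{1}{28}\right) = - \frac{Y}{28}$)
$705 \left(-83 + T{\left(\frac{1}{24 - 30},t \right)}\right) = 705 \left(-83 - \frac{1}{28 \left(24 - 30\right)}\right) = 705 \left(-83 - \frac{1}{28 \left(-6\right)}\right) = 705 \left(-83 - - \frac{1}{168}\right) = 705 \left(-83 + \frac{1}{168}\right) = 705 \left(- \frac{13943}{168}\right) = - \frac{3276605}{56}$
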